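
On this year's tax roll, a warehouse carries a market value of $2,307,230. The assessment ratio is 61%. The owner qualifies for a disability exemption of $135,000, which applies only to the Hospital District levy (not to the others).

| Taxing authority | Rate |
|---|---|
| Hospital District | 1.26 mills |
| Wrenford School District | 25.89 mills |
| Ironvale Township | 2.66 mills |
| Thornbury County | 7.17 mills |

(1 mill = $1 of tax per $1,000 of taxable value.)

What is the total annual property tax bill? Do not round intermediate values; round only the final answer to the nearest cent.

Assessed value = $2,307,230 × 0.61 = $1,407,410.3
Hospital District: ($1,407,410.3 − $135,000) × 0.00126 = $1,272,410.3 × 0.00126 = $1,603.236978
Wrenford School District: $1,407,410.3 × 0.02589 = $36,437.852667
Ironvale Township: $1,407,410.3 × 0.00266 = $3,743.711398
Thornbury County: $1,407,410.3 × 0.00717 = $10,091.131851
Total = $51,875.932894

$51,875.93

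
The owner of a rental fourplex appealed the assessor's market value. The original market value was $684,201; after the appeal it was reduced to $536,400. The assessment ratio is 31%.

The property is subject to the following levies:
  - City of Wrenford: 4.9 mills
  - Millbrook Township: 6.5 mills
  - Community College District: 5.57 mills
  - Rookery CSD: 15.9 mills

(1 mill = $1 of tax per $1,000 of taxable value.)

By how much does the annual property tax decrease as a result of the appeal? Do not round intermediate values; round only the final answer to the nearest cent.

Old assessed value = $684,201 × 0.31 = $212,102.31
New assessed value = $536,400 × 0.31 = $166,284
Combined rate = 0.0049 + 0.0065 + 0.00557 + 0.0159 = 0.03287
Old tax = $212,102.31 × 0.03287 = $6,971.8029297
New tax = $166,284 × 0.03287 = $5,465.75508
Reduction = $6,971.8029297 − $5,465.75508 = $1,506.0478497

$1,506.05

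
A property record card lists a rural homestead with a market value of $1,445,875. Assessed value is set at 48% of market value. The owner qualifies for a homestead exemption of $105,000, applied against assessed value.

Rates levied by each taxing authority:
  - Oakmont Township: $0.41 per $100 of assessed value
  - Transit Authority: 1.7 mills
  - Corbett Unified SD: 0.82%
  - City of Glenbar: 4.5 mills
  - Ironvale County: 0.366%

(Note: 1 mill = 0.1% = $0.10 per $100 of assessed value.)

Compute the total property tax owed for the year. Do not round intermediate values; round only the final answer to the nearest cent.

Assessed value = $1,445,875 × 0.48 = $694,020
Taxable value = $694,020 − $105,000 = $589,020
Oakmont Township: $589,020 × 0.0041 = $2,414.982
Transit Authority: $589,020 × 0.0017 = $1,001.334
Corbett Unified SD: $589,020 × 0.0082 = $4,829.964
City of Glenbar: $589,020 × 0.0045 = $2,650.59
Ironvale County: $589,020 × 0.00366 = $2,155.8132
Total = $13,052.6832

$13,052.68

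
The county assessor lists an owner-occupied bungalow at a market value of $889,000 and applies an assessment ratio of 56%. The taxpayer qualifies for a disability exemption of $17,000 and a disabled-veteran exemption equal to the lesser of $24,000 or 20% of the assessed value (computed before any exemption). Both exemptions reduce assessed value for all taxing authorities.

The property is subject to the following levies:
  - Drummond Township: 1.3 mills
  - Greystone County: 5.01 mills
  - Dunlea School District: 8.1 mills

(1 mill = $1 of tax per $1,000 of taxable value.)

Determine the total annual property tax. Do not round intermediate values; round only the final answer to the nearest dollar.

Assessed value = $889,000 × 0.56 = $497,840
Disabled-veteran exemption = min($24,000, 20% × $497,840) = min($24,000, $99,568) = $24,000 (dollar cap binds)
Taxable value = $497,840 − $17,000 − $24,000 = $456,840
Drummond Township: $456,840 × 0.0013 = $593.892
Greystone County: $456,840 × 0.00501 = $2,288.7684
Dunlea School District: $456,840 × 0.0081 = $3,700.404
Total = $6,583.0644

$6,583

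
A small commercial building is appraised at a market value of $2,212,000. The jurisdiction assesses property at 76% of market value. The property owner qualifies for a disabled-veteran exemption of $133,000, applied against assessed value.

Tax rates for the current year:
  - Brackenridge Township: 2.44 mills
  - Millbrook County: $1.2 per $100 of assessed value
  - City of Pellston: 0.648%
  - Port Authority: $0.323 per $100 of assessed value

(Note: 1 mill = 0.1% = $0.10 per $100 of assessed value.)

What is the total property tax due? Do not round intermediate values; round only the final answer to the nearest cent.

$37,387.10

Assessed value = $2,212,000 × 0.76 = $1,681,120
Taxable value = $1,681,120 − $133,000 = $1,548,120
Brackenridge Township: $1,548,120 × 0.00244 = $3,777.4128
Millbrook County: $1,548,120 × 0.012 = $18,577.44
City of Pellston: $1,548,120 × 0.00648 = $10,031.8176
Port Authority: $1,548,120 × 0.00323 = $5,000.4276
Total = $37,387.098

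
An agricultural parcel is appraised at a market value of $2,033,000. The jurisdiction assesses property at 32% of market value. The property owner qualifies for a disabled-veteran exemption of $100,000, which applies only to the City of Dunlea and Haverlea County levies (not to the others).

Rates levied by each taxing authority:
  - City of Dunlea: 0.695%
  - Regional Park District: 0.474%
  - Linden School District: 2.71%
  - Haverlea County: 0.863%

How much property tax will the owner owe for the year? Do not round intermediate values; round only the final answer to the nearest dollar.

Assessed value = $2,033,000 × 0.32 = $650,560
City of Dunlea: ($650,560 − $100,000) × 0.00695 = $550,560 × 0.00695 = $3,826.392
Regional Park District: $650,560 × 0.00474 = $3,083.6544
Linden School District: $650,560 × 0.0271 = $17,630.176
Haverlea County: ($650,560 − $100,000) × 0.00863 = $550,560 × 0.00863 = $4,751.3328
Total = $29,291.5552

$29,292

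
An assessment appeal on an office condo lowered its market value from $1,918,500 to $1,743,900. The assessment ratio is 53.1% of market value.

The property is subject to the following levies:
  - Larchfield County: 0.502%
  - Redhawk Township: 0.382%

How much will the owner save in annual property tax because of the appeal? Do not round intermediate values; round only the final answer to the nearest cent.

Old assessed value = $1,918,500 × 0.531 = $1,018,723.5
New assessed value = $1,743,900 × 0.531 = $926,010.9
Combined rate = 0.00502 + 0.00382 = 0.00884
Old tax = $1,018,723.5 × 0.00884 = $9,005.51574
New tax = $926,010.9 × 0.00884 = $8,185.936356
Reduction = $9,005.51574 − $8,185.936356 = $819.579384

$819.58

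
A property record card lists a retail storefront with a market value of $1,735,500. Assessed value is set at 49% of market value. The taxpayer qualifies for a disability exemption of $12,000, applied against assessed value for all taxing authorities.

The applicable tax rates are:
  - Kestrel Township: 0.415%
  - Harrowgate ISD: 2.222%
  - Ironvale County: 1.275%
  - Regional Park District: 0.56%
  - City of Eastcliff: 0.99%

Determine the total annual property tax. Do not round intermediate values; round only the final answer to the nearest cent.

Assessed value = $1,735,500 × 0.49 = $850,395
Taxable value = $850,395 − $12,000 = $838,395
Kestrel Township: $838,395 × 0.00415 = $3,479.33925
Harrowgate ISD: $838,395 × 0.02222 = $18,629.1369
Ironvale County: $838,395 × 0.01275 = $10,689.53625
Regional Park District: $838,395 × 0.0056 = $4,695.012
City of Eastcliff: $838,395 × 0.0099 = $8,300.1105
Total = $3,479.33925 + $18,629.1369 + $10,689.53625 + $4,695.012 + $8,300.1105 = $45,793.1349

$45,793.13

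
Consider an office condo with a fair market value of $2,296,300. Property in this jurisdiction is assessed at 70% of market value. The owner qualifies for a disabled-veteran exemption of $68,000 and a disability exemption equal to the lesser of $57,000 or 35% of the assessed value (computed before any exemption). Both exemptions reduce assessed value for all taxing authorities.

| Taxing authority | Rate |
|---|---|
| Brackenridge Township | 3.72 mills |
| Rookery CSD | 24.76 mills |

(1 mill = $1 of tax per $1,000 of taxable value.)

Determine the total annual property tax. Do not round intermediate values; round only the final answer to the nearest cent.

$42,219.04

Assessed value = $2,296,300 × 0.7 = $1,607,410
Disability exemption = min($57,000, 35% × $1,607,410) = min($57,000, $562,593.5) = $57,000 (dollar cap binds)
Taxable value = $1,607,410 − $68,000 − $57,000 = $1,482,410
Brackenridge Township: $1,482,410 × 0.00372 = $5,514.5652
Rookery CSD: $1,482,410 × 0.02476 = $36,704.4716
Total = $42,219.0368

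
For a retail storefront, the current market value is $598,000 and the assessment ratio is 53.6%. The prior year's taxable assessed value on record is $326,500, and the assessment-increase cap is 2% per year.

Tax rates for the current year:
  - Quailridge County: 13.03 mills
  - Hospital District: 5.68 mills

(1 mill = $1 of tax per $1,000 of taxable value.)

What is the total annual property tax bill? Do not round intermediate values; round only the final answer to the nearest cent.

$5,997.08

Uncapped assessed value = $598,000 × 0.536 = $320,528
Cap limit = $326,500 × 1.02 = $333,030
Taxable assessed value = min($320,528, $333,030) = $320,528 (cap does not bind)
Quailridge County: $320,528 × 0.01303 = $4,176.47984
Hospital District: $320,528 × 0.00568 = $1,820.59904
Total = $5,997.07888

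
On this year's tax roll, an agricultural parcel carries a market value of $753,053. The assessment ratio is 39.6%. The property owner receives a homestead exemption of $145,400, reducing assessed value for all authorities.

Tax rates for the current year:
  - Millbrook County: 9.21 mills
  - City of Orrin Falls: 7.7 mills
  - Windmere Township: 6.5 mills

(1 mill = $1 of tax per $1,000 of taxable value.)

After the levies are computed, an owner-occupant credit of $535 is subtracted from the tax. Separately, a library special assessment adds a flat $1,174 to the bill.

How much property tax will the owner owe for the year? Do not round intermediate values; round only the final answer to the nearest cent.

$4,216.26

Assessed value = $753,053 × 0.396 = $298,208.988
Taxable value = $298,208.988 − $145,400 = $152,808.988
Millbrook County: $152,808.988 × 0.00921 = $1,407.37077948
City of Orrin Falls: $152,808.988 × 0.0077 = $1,176.6292076
Windmere Township: $152,808.988 × 0.0065 = $993.258422
Levies subtotal = $3,577.25840908
After credit = $3,577.25840908 − $535 = $3,042.25840908
Total = $3,042.25840908 + $1,174 = $4,216.25840908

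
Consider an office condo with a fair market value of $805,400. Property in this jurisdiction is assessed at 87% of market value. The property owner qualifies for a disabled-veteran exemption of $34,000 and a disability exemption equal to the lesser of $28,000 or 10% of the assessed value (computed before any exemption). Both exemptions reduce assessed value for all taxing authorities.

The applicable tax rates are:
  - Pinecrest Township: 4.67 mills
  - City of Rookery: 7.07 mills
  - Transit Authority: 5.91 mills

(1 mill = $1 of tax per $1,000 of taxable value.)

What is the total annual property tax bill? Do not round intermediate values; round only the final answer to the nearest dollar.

$11,273

Assessed value = $805,400 × 0.87 = $700,698
Disability exemption = min($28,000, 10% × $700,698) = min($28,000, $70,069.8) = $28,000 (dollar cap binds)
Taxable value = $700,698 − $34,000 − $28,000 = $638,698
Pinecrest Township: $638,698 × 0.00467 = $2,982.71966
City of Rookery: $638,698 × 0.00707 = $4,515.59486
Transit Authority: $638,698 × 0.00591 = $3,774.70518
Total = $11,273.0197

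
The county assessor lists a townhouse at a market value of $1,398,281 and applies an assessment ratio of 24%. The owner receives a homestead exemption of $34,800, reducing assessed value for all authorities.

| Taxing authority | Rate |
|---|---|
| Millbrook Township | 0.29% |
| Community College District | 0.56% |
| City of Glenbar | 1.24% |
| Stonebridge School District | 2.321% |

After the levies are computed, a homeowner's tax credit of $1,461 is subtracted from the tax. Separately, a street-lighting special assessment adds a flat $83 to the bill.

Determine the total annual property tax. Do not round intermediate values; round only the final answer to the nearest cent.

Assessed value = $1,398,281 × 0.24 = $335,587.44
Taxable value = $335,587.44 − $34,800 = $300,787.44
Millbrook Township: $300,787.44 × 0.0029 = $872.283576
Community College District: $300,787.44 × 0.0056 = $1,684.409664
City of Glenbar: $300,787.44 × 0.0124 = $3,729.764256
Stonebridge School District: $300,787.44 × 0.02321 = $6,981.2764824
Levies subtotal = $13,267.7339784
After credit = $13,267.7339784 − $1,461 = $11,806.7339784
Total = $11,806.7339784 + $83 = $11,889.7339784

$11,889.73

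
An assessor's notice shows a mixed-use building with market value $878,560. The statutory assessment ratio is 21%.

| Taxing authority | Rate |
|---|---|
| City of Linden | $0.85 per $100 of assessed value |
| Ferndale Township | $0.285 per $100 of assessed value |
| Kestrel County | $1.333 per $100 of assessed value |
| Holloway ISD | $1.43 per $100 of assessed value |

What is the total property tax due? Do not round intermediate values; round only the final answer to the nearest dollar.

Assessed value = $878,560 × 0.21 = $184,497.6
City of Linden: $184,497.6 × 0.0085 = $1,568.2296
Ferndale Township: $184,497.6 × 0.00285 = $525.81816
Kestrel County: $184,497.6 × 0.01333 = $2,459.353008
Holloway ISD: $184,497.6 × 0.0143 = $2,638.31568
Total = $1,568.2296 + $525.81816 + $2,459.353008 + $2,638.31568 = $7,191.716448

$7,192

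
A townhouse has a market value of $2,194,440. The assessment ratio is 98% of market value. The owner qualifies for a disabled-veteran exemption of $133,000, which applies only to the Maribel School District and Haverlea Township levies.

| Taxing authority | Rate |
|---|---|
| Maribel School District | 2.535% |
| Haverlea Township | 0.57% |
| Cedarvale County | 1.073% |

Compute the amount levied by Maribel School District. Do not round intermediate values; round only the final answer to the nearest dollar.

Assessed value = $2,194,440 × 0.98 = $2,150,551.2
Maribel School District taxable value = $2,150,551.2 − $133,000 = $2,017,551.2
Maribel School District levy = $2,017,551.2 × 0.02535 = $51,144.92292

$51,145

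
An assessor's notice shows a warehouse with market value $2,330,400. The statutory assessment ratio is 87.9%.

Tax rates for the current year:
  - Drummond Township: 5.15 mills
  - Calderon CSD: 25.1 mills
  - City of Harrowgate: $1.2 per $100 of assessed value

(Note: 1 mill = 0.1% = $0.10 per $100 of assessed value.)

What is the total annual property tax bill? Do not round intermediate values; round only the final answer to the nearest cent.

$86,545.81

Assessed value = $2,330,400 × 0.879 = $2,048,421.6
Drummond Township: $2,048,421.6 × 0.00515 = $10,549.37124
Calderon CSD: $2,048,421.6 × 0.0251 = $51,415.38216
City of Harrowgate: $2,048,421.6 × 0.012 = $24,581.0592
Total = $86,545.8126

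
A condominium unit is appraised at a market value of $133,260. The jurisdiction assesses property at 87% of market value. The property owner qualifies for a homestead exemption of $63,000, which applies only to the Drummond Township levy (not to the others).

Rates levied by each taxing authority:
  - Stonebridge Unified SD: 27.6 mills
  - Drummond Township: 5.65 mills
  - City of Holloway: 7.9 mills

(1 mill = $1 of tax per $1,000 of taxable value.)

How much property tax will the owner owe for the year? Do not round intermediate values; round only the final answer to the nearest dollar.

$4,415

Assessed value = $133,260 × 0.87 = $115,936.2
Stonebridge Unified SD: $115,936.2 × 0.0276 = $3,199.83912
Drummond Township: ($115,936.2 − $63,000) × 0.00565 = $52,936.2 × 0.00565 = $299.08953
City of Holloway: $115,936.2 × 0.0079 = $915.89598
Total = $4,414.82463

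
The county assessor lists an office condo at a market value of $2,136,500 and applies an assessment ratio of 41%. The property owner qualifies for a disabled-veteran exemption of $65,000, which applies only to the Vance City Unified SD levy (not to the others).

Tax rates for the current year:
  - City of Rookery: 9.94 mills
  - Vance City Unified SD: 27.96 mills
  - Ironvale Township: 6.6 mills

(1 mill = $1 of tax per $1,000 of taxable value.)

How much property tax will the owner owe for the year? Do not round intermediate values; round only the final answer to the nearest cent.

$37,163.04

Assessed value = $2,136,500 × 0.41 = $875,965
City of Rookery: $875,965 × 0.00994 = $8,707.0921
Vance City Unified SD: ($875,965 − $65,000) × 0.02796 = $810,965 × 0.02796 = $22,674.5814
Ironvale Township: $875,965 × 0.0066 = $5,781.369
Total = $37,163.0425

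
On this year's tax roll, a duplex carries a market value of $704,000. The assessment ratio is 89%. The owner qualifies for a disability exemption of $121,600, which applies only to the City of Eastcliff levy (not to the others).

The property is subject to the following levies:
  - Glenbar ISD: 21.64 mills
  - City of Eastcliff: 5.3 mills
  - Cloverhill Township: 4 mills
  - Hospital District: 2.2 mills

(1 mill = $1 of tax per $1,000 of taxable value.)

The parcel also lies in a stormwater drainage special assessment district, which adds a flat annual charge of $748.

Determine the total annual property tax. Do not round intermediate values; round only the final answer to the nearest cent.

$20,867.72

Assessed value = $704,000 × 0.89 = $626,560
Glenbar ISD: $626,560 × 0.02164 = $13,558.7584
City of Eastcliff: ($626,560 − $121,600) × 0.0053 = $504,960 × 0.0053 = $2,676.288
Cloverhill Township: $626,560 × 0.004 = $2,506.24
Hospital District: $626,560 × 0.0022 = $1,378.432
Levies subtotal = $20,119.7184
Total = $20,119.7184 + $748 = $20,867.7184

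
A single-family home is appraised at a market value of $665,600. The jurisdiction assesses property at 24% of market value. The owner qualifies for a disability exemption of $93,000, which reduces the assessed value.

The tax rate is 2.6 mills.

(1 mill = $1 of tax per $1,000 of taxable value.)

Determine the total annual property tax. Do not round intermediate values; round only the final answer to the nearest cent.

Assessed value = $665,600 × 0.24 = $159,744
Taxable value = $159,744 − $93,000 = $66,744
Tax = $66,744 × 0.0026 = $173.5344

$173.53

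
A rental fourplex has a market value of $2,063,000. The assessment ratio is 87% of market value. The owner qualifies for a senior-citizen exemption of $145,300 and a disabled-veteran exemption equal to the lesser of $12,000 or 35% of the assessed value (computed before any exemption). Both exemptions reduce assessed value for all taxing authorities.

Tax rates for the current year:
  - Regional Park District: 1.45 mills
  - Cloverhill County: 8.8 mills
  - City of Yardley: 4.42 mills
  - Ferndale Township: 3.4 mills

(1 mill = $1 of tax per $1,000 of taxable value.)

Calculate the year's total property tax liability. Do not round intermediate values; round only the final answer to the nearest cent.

$29,589.81

Assessed value = $2,063,000 × 0.87 = $1,794,810
Disabled-veteran exemption = min($12,000, 35% × $1,794,810) = min($12,000, $628,183.5) = $12,000 (dollar cap binds)
Taxable value = $1,794,810 − $145,300 − $12,000 = $1,637,510
Regional Park District: $1,637,510 × 0.00145 = $2,374.3895
Cloverhill County: $1,637,510 × 0.0088 = $14,410.088
City of Yardley: $1,637,510 × 0.00442 = $7,237.7942
Ferndale Township: $1,637,510 × 0.0034 = $5,567.534
Total = $29,589.8057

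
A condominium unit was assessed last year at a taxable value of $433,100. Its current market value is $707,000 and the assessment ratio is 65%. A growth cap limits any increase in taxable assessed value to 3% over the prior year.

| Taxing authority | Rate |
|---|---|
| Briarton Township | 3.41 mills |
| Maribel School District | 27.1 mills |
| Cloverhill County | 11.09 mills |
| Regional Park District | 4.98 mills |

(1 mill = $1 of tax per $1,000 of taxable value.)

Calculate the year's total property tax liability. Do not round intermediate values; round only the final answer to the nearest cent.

$20,779.01

Uncapped assessed value = $707,000 × 0.65 = $459,550
Cap limit = $433,100 × 1.03 = $446,093
Taxable assessed value = min($459,550, $446,093) = $446,093 (cap binds)
Briarton Township: $446,093 × 0.00341 = $1,521.17713
Maribel School District: $446,093 × 0.0271 = $12,089.1203
Cloverhill County: $446,093 × 0.01109 = $4,947.17137
Regional Park District: $446,093 × 0.00498 = $2,221.54314
Total = $20,779.01194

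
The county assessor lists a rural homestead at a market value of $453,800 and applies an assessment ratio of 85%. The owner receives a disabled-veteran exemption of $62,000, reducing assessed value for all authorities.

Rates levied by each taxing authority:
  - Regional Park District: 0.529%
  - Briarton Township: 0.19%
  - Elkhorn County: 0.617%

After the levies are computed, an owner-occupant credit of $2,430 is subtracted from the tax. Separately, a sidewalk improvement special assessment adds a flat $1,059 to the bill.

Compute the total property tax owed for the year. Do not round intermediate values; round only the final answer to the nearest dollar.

Assessed value = $453,800 × 0.85 = $385,730
Taxable value = $385,730 − $62,000 = $323,730
Regional Park District: $323,730 × 0.00529 = $1,712.5317
Briarton Township: $323,730 × 0.0019 = $615.087
Elkhorn County: $323,730 × 0.00617 = $1,997.4141
Levies subtotal = $4,325.0328
After credit = $4,325.0328 − $2,430 = $1,895.0328
Total = $1,895.0328 + $1,059 = $2,954.0328

$2,954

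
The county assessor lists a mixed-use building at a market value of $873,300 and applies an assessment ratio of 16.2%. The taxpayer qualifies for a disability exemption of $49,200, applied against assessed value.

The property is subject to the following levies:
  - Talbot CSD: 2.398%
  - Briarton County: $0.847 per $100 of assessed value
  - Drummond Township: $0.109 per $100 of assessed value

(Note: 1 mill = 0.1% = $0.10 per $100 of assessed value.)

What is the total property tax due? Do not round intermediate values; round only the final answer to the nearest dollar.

$3,095

Assessed value = $873,300 × 0.162 = $141,474.6
Taxable value = $141,474.6 − $49,200 = $92,274.6
Talbot CSD: $92,274.6 × 0.02398 = $2,212.744908
Briarton County: $92,274.6 × 0.00847 = $781.565862
Drummond Township: $92,274.6 × 0.00109 = $100.579314
Total = $3,094.890084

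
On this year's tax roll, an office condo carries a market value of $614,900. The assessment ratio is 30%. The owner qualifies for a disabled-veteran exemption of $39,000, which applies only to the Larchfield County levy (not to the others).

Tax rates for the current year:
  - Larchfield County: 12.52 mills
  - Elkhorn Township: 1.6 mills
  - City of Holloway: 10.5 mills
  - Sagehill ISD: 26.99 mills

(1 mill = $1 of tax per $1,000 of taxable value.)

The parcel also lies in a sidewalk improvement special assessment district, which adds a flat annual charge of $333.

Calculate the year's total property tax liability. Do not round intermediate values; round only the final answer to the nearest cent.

$9,365.22

Assessed value = $614,900 × 0.3 = $184,470
Larchfield County: ($184,470 − $39,000) × 0.01252 = $145,470 × 0.01252 = $1,821.2844
Elkhorn Township: $184,470 × 0.0016 = $295.152
City of Holloway: $184,470 × 0.0105 = $1,936.935
Sagehill ISD: $184,470 × 0.02699 = $4,978.8453
Levies subtotal = $9,032.2167
Total = $9,032.2167 + $333 = $9,365.2167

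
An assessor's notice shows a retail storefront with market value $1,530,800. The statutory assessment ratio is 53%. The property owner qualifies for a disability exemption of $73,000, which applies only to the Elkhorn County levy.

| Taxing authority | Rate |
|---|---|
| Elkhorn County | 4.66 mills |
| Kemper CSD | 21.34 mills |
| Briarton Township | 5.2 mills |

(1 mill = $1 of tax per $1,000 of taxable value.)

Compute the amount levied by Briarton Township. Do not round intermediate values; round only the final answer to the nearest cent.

$4,218.88

Assessed value = $1,530,800 × 0.53 = $811,324
Briarton Township taxable value = $811,324 (exemption does not apply)
Briarton Township levy = $811,324 × 0.0052 = $4,218.8848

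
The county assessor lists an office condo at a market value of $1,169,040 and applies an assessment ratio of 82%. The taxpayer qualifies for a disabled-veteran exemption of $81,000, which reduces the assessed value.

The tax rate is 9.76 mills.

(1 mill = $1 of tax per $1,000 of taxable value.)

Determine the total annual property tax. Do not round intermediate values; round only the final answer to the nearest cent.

$8,565.50

Assessed value = $1,169,040 × 0.82 = $958,612.8
Taxable value = $958,612.8 − $81,000 = $877,612.8
Tax = $877,612.8 × 0.00976 = $8,565.500928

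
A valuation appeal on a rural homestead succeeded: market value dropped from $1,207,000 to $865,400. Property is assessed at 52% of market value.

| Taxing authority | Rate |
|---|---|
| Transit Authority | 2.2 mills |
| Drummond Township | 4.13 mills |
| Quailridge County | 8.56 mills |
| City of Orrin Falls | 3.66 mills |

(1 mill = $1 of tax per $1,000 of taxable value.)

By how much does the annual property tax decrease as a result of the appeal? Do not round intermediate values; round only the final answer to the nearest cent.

Old assessed value = $1,207,000 × 0.52 = $627,640
New assessed value = $865,400 × 0.52 = $450,008
Combined rate = 0.0022 + 0.00413 + 0.00856 + 0.00366 = 0.01855
Old tax = $627,640 × 0.01855 = $11,642.722
New tax = $450,008 × 0.01855 = $8,347.6484
Reduction = $11,642.722 − $8,347.6484 = $3,295.0736

$3,295.07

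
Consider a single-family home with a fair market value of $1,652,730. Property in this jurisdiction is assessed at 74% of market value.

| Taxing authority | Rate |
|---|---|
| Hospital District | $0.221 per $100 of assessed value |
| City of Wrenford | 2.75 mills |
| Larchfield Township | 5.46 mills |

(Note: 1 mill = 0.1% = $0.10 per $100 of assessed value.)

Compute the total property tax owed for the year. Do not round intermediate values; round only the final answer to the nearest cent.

$12,743.87

Assessed value = $1,652,730 × 0.74 = $1,223,020.2
Hospital District: $1,223,020.2 × 0.00221 = $2,702.874642
City of Wrenford: $1,223,020.2 × 0.00275 = $3,363.30555
Larchfield Township: $1,223,020.2 × 0.00546 = $6,677.690292
Total = $12,743.870484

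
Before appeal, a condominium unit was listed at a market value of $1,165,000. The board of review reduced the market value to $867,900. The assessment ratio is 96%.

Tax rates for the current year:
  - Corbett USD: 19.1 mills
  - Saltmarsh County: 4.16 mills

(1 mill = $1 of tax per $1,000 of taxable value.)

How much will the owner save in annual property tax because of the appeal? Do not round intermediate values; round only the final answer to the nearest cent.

Old assessed value = $1,165,000 × 0.96 = $1,118,400
New assessed value = $867,900 × 0.96 = $833,184
Combined rate = 0.0191 + 0.00416 = 0.02326
Old tax = $1,118,400 × 0.02326 = $26,013.984
New tax = $833,184 × 0.02326 = $19,379.85984
Reduction = $26,013.984 − $19,379.85984 = $6,634.12416

$6,634.12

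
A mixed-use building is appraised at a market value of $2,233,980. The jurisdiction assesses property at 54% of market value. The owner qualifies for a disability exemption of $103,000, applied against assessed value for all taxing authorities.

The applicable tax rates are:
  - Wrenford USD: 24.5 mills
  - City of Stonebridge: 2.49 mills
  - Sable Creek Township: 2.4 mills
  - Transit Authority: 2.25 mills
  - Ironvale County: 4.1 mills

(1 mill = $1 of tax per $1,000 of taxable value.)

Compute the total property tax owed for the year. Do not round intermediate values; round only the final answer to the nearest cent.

Assessed value = $2,233,980 × 0.54 = $1,206,349.2
Taxable value = $1,206,349.2 − $103,000 = $1,103,349.2
Wrenford USD: $1,103,349.2 × 0.0245 = $27,032.0554
City of Stonebridge: $1,103,349.2 × 0.00249 = $2,747.339508
Sable Creek Township: $1,103,349.2 × 0.0024 = $2,648.03808
Transit Authority: $1,103,349.2 × 0.00225 = $2,482.5357
Ironvale County: $1,103,349.2 × 0.0041 = $4,523.73172
Total = $27,032.0554 + $2,747.339508 + $2,648.03808 + $2,482.5357 + $4,523.73172 = $39,433.700408

$39,433.70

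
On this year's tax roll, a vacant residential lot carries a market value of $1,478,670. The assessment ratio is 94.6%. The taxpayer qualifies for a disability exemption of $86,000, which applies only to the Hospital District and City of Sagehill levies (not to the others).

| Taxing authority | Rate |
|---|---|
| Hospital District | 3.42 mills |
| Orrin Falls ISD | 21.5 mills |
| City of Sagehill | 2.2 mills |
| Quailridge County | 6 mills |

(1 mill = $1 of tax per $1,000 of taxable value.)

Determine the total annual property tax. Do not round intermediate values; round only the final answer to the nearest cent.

$45,845.66

Assessed value = $1,478,670 × 0.946 = $1,398,821.82
Hospital District: ($1,398,821.82 − $86,000) × 0.00342 = $1,312,821.82 × 0.00342 = $4,489.8506244
Orrin Falls ISD: $1,398,821.82 × 0.0215 = $30,074.66913
City of Sagehill: ($1,398,821.82 − $86,000) × 0.0022 = $1,312,821.82 × 0.0022 = $2,888.208004
Quailridge County: $1,398,821.82 × 0.006 = $8,392.93092
Total = $45,845.6586784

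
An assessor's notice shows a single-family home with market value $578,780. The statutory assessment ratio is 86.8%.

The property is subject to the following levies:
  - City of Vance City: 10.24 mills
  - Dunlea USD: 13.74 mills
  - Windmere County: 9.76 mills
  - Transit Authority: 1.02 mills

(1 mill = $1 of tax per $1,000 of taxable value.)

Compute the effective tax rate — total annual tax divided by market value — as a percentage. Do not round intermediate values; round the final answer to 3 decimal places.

Assessed value = $578,780 × 0.868 = $502,381.04
City of Vance City: $502,381.04 × 0.01024 = $5,144.3818496
Dunlea USD: $502,381.04 × 0.01374 = $6,902.7154896
Windmere County: $502,381.04 × 0.00976 = $4,903.2389504
Transit Authority: $502,381.04 × 0.00102 = $512.4286608
Total tax = $17,462.7649504
Effective rate = $17,462.7649504 ÷ $578,780 = 3.017% of market value

3.017%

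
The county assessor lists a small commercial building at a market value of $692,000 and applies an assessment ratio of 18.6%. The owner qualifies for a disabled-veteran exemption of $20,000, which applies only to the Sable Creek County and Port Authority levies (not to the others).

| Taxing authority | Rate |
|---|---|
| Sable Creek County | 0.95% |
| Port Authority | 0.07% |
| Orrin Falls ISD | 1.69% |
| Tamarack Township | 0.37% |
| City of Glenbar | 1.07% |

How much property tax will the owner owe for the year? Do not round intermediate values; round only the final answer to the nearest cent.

$5,137.55

Assessed value = $692,000 × 0.186 = $128,712
Sable Creek County: ($128,712 − $20,000) × 0.0095 = $108,712 × 0.0095 = $1,032.764
Port Authority: ($128,712 − $20,000) × 0.0007 = $108,712 × 0.0007 = $76.0984
Orrin Falls ISD: $128,712 × 0.0169 = $2,175.2328
Tamarack Township: $128,712 × 0.0037 = $476.2344
City of Glenbar: $128,712 × 0.0107 = $1,377.2184
Total = $5,137.548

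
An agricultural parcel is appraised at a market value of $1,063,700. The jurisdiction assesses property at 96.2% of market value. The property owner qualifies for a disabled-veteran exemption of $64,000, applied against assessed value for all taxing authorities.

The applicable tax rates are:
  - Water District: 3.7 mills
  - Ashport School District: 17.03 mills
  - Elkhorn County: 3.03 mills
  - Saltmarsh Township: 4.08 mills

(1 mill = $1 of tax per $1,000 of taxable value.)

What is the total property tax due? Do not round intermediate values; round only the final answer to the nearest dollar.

$26,706

Assessed value = $1,063,700 × 0.962 = $1,023,279.4
Taxable value = $1,023,279.4 − $64,000 = $959,279.4
Water District: $959,279.4 × 0.0037 = $3,549.33378
Ashport School District: $959,279.4 × 0.01703 = $16,336.528182
Elkhorn County: $959,279.4 × 0.00303 = $2,906.616582
Saltmarsh Township: $959,279.4 × 0.00408 = $3,913.859952
Total = $3,549.33378 + $16,336.528182 + $2,906.616582 + $3,913.859952 = $26,706.338496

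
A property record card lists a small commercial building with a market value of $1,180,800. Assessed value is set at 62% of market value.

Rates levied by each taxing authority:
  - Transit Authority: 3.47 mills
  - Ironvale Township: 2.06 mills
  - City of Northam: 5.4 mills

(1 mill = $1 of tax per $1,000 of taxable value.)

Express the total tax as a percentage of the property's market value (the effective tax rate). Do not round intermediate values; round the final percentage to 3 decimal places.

0.678%

Assessed value = $1,180,800 × 0.62 = $732,096
Transit Authority: $732,096 × 0.00347 = $2,540.37312
Ironvale Township: $732,096 × 0.00206 = $1,508.11776
City of Northam: $732,096 × 0.0054 = $3,953.3184
Total tax = $8,001.80928
Effective rate = $8,001.80928 ÷ $1,180,800 = 0.678% of market value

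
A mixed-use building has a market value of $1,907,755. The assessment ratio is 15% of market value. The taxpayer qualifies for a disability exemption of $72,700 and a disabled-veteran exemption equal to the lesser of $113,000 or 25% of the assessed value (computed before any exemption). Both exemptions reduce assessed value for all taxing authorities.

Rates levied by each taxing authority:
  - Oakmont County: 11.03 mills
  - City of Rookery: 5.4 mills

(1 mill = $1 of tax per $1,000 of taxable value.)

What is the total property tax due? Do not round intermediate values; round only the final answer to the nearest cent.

$2,331.79

Assessed value = $1,907,755 × 0.15 = $286,163.25
Disabled-veteran exemption = min($113,000, 25% × $286,163.25) = min($113,000, $71,540.8125) = $71,540.8125 (percentage binds)
Taxable value = $286,163.25 − $72,700 − $71,540.8125 = $141,922.4375
Oakmont County: $141,922.4375 × 0.01103 = $1,565.404485625
City of Rookery: $141,922.4375 × 0.0054 = $766.3811625
Total = $2,331.785648125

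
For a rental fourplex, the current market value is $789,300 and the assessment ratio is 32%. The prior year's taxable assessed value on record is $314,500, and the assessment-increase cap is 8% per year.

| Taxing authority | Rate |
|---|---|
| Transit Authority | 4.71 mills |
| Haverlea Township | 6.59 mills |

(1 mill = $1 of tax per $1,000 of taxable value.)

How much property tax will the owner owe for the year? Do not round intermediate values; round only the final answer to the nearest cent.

$2,854.11

Uncapped assessed value = $789,300 × 0.32 = $252,576
Cap limit = $314,500 × 1.08 = $339,660
Taxable assessed value = min($252,576, $339,660) = $252,576 (cap does not bind)
Transit Authority: $252,576 × 0.00471 = $1,189.63296
Haverlea Township: $252,576 × 0.00659 = $1,664.47584
Total = $2,854.1088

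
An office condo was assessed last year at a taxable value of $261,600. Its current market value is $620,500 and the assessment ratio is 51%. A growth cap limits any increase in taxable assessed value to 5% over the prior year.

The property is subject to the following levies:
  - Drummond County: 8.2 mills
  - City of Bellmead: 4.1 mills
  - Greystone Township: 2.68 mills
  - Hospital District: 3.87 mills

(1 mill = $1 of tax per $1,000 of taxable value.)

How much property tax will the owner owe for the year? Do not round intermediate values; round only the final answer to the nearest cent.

$5,177.72

Uncapped assessed value = $620,500 × 0.51 = $316,455
Cap limit = $261,600 × 1.05 = $274,680
Taxable assessed value = min($316,455, $274,680) = $274,680 (cap binds)
Drummond County: $274,680 × 0.0082 = $2,252.376
City of Bellmead: $274,680 × 0.0041 = $1,126.188
Greystone Township: $274,680 × 0.00268 = $736.1424
Hospital District: $274,680 × 0.00387 = $1,063.0116
Total = $5,177.718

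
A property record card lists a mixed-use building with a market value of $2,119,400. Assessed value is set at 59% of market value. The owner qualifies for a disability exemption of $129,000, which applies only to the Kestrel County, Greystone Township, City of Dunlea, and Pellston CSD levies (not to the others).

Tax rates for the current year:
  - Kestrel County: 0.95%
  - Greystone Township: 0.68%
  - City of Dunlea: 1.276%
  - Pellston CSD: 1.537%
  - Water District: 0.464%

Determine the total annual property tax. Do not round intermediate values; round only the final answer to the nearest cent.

$55,627.92

Assessed value = $2,119,400 × 0.59 = $1,250,446
Kestrel County: ($1,250,446 − $129,000) × 0.0095 = $1,121,446 × 0.0095 = $10,653.737
Greystone Township: ($1,250,446 − $129,000) × 0.0068 = $1,121,446 × 0.0068 = $7,625.8328
City of Dunlea: ($1,250,446 − $129,000) × 0.01276 = $1,121,446 × 0.01276 = $14,309.65096
Pellston CSD: ($1,250,446 − $129,000) × 0.01537 = $1,121,446 × 0.01537 = $17,236.62502
Water District: $1,250,446 × 0.00464 = $5,802.06944
Total = $55,627.91522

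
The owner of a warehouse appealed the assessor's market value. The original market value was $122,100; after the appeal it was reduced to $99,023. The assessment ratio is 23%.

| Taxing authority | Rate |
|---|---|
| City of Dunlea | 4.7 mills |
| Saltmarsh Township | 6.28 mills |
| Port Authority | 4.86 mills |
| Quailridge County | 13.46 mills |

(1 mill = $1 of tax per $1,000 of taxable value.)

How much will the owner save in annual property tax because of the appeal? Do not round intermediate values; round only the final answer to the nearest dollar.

$156

Old assessed value = $122,100 × 0.23 = $28,083
New assessed value = $99,023 × 0.23 = $22,775.29
Combined rate = 0.0047 + 0.00628 + 0.00486 + 0.01346 = 0.0293
Old tax = $28,083 × 0.0293 = $822.8319
New tax = $22,775.29 × 0.0293 = $667.315997
Reduction = $822.8319 − $667.315997 = $155.515903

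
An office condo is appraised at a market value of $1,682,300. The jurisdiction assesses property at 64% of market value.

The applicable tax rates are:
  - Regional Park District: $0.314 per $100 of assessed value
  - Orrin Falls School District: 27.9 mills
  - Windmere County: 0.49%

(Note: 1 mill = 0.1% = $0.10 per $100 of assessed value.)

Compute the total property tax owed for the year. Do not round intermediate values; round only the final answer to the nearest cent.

Assessed value = $1,682,300 × 0.64 = $1,076,672
Regional Park District: $1,076,672 × 0.00314 = $3,380.75008
Orrin Falls School District: $1,076,672 × 0.0279 = $30,039.1488
Windmere County: $1,076,672 × 0.0049 = $5,275.6928
Total = $38,695.59168

$38,695.59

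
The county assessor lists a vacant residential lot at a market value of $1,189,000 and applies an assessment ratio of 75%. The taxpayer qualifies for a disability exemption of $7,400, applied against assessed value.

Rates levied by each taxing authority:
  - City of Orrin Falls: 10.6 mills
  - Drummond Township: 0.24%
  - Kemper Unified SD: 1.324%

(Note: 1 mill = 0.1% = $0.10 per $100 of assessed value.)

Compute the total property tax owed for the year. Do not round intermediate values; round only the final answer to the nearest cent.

Assessed value = $1,189,000 × 0.75 = $891,750
Taxable value = $891,750 − $7,400 = $884,350
City of Orrin Falls: $884,350 × 0.0106 = $9,374.11
Drummond Township: $884,350 × 0.0024 = $2,122.44
Kemper Unified SD: $884,350 × 0.01324 = $11,708.794
Total = $23,205.344

$23,205.34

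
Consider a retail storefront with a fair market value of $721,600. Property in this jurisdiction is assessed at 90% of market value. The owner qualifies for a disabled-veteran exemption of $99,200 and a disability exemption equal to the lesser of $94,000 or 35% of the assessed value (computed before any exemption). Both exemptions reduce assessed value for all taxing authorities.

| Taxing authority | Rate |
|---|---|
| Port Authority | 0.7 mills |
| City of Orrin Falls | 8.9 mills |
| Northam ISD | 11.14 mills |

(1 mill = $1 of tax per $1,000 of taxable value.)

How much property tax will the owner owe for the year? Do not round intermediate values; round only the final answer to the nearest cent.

Assessed value = $721,600 × 0.9 = $649,440
Disability exemption = min($94,000, 35% × $649,440) = min($94,000, $227,304) = $94,000 (dollar cap binds)
Taxable value = $649,440 − $99,200 − $94,000 = $456,240
Port Authority: $456,240 × 0.0007 = $319.368
City of Orrin Falls: $456,240 × 0.0089 = $4,060.536
Northam ISD: $456,240 × 0.01114 = $5,082.5136
Total = $9,462.4176

$9,462.42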